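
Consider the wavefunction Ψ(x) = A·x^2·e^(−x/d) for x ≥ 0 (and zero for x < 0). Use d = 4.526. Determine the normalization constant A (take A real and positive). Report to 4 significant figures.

Require ∫ |Ψ|² dx = 1 over the whole domain.
With ∫₀^∞ x^4 e^(−αx) dx = 4!/α^5, carrying out the integral gives A² · 3·d^5/4.
So A² = (3·d^5/4)^(−1).
Substituting d = 4.526 gives A² = 0.00070205, so A = 0.026496.

A ≈ 0.02650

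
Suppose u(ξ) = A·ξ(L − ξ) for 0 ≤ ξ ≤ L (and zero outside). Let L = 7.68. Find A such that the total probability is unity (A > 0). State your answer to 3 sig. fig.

Require ∫ |u|² dξ = 1 over the whole domain.
With u = A·ξ(L − ξ), the integral evaluates to A²·[L^5/30].
Setting this equal to 1 gives A² = 1/(L^5/30).
Substituting L = 7.68 gives A² = 0.001123, so A = 0.03351.

A ≈ 0.0335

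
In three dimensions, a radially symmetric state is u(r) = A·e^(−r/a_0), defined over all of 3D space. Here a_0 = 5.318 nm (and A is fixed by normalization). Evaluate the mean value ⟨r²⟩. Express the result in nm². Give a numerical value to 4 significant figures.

⟨r²⟩ = ∫ r^2 |u|² 4πr² dr over the full domain.
The ratio of the moment integral to the normalization integral gives ⟨r²⟩ = 3·a_0^2.
With a_0 = 5.318, ⟨r^2⟩ = 84.843.

⟨r^2⟩ ≈ 84.84 nm^2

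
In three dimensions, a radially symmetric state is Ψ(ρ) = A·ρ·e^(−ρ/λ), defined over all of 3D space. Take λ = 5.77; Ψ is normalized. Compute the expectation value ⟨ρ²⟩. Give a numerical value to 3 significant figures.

⟨ρ^2⟩ ≈ 250

⟨ρ²⟩ = ∫ ρ^2 |Ψ|² 4πρ² dρ over the full domain.
Using ∫₀^∞ ρⁿ e^(−αρ) dρ = n!/αⁿ⁺¹, since the A² factors cancel between numerator and denominator, ⟨ρ²⟩ = 15·λ^2/2.
Putting λ = 5.77 gives 249.7.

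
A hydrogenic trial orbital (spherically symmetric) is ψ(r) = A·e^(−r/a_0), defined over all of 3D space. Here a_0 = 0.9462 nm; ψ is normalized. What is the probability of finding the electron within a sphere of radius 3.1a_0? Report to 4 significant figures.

P ≈ 0.9464

P = ∫ |ψ|² 4πr² dr over r ≤ 3.1a_0.
A² is fixed by ∫₀^∞ 4πr²|ψ|² dr = 1, i.e. A² = (π·a_0^3)^(−1).
Let u = r/a_0; then A², 4π and the length scale all cancel, so P = ∫_{0}^{3.1} u^2·e^(-2·u) du ÷ ∫_{0}^{∞} u^2·e^(-2·u) du.
Using ∫ u^2·e^(-2·u) du = -(2·u^2 + 2·u + 1)·e^(-2·u)/4, the numerator is 1/4 - 1321·e^(-31/5)/200 and the denominator is 1/4.
Taking the ratio yields P = 0.94638.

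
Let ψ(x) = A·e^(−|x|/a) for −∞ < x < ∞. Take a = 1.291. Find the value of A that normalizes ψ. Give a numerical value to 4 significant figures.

A ≈ 0.8801

We need A² ∫|f|² dx = 1, taking the integral from −∞ to ∞.
Using ∫₀^∞ xⁿ e^(−αx) dx = n!/αⁿ⁺¹, ∫|ψ|² dx = A²·(a).
So A² = (a)^(−1).
Plugging in a = 1.291 yields A = 0.88011.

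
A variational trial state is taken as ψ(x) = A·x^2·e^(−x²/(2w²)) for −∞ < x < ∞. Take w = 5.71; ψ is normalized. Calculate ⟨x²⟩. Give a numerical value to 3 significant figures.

The expectation value is the |ψ|²-weighted average of x^2: ∫ x^2|ψ|² dx.
Since the A² factors cancel between numerator and denominator, ⟨x²⟩ = 5·w^2/2.
Putting w = 5.71 gives 81.51.

⟨x^2⟩ ≈ 81.5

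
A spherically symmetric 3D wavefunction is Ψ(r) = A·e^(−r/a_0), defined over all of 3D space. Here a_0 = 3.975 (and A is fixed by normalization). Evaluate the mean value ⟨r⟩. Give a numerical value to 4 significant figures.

The expectation value is the |Ψ|²-weighted average of r: ∫ r|Ψ|² 4πr² dr.
With ∫₀^∞ r^3 e^(−αr) dr = 3!/α^4, since the A² factors cancel between numerator and denominator, ⟨r⟩ = 3·a_0/2.
With a_0 = 3.975, ⟨r⟩ = 5.9625.

⟨r⟩ ≈ 5.963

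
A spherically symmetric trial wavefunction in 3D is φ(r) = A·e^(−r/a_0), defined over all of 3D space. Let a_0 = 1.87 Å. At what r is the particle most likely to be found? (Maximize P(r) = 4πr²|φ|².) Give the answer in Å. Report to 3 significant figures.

Set d/dr [P(r) = 4πr²|φ|²] = 0 and solve for r > 0.
This gives r = a_0.
With a_0 = 1.87, the most probable radial distance is 1.870 Å.

r ≈ 1.87 Å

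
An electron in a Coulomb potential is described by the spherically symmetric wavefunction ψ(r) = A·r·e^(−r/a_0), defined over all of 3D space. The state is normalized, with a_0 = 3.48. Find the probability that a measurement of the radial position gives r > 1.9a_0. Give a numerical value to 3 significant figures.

Integrate the radial probability density 4πr²|ψ|² over r > 1.9a_0.
A² is fixed by ∫₀^∞ 4πr²|ψ|² dr = 1, i.e. A² = (3·π·a_0^5)^(−1).
Substituting u = r/a_0, A², 4π and the length scale all cancel in the ratio: P = ∫_{1.9}^{∞} u^4·e^(-2·u) du / ∫_{0}^{∞} u^4·e^(-2·u) du.
An antiderivative of u^4·e^(-2·u) is -(u^4/2 + u^3 + 3·u^2/2 + 3·u/2 + 3/4)·e^(-2·u); evaluating from 1.9 to ∞ gives ≈ 0.50088, while the full integral is 3/4.
This evaluates to P = 0.6678.

P ≈ 0.668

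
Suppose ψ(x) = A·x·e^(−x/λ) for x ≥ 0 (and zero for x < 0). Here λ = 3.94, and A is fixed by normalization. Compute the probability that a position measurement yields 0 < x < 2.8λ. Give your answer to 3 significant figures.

P ≈ 0.918

|ψ|² is the probability density, so P = ∫_{0}^{2.8λ} |ψ|² dx.
The normalization integral ∫|ψ|²dx over the whole domain equals λ^3/4·A², and A² cancels in the ratio.
Substituting u = x/λ, A² and the length scale cancel in the ratio: P = ∫_{0}^{2.8} u^2·e^(-2·u) du / ∫_{0}^{∞} u^2·e^(-2·u) du.
An antiderivative of u^2·e^(-2·u) is -(2·u^2 + 2·u + 1)·e^(-2·u)/4; evaluating from 0 to 2.8 gives 1/4 - 557·e^(-28/5)/100, while the full integral is 1/4.
The result is P = 0.9176.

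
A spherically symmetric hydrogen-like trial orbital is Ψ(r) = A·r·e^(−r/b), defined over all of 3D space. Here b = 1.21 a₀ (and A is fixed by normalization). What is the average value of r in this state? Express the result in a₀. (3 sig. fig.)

⟨r⟩ ≈ 3.03 a₀

By definition ⟨r⟩ = ∫ r |Ψ(r)|² 4πr² dr.
Recall ∫₀^∞ r^m e^(−r/β) dr = m!·β^(m+1), since the A² factors cancel between numerator and denominator, ⟨r⟩ = 5·b/2.
Putting b = 1.21 gives 3.025.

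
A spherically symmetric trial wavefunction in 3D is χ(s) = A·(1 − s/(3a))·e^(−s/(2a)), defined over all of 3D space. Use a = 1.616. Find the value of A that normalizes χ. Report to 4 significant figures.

We need A² ∫|f|² 4πs² ds = 1, taking the integral from 0 to ∞.
In 3D with spherical symmetry the volume element is 4πs² ds.
Recall ∫₀^∞ s^m e^(−s/β) ds = m!·β^(m+1), carrying out the integral gives A² · 8·π·a^3/3.
Setting this equal to 1 gives A² = 1/(8·π·a^3/3).
Plugging in a = 1.616 yields A = 0.16818.

A ≈ 0.1682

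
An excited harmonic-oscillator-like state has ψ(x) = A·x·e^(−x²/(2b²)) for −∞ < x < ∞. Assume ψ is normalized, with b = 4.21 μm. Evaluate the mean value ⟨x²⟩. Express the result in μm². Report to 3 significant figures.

The expectation value is the |ψ|²-weighted average of x^2: ∫ x^2|ψ|² dx.
With ∫_{−∞}^{∞} x^(2m) e^(−αx²) dx = (2m−1)!!·√π / (2^m α^(m+1/2)), evaluating both integrals, ⟨x²⟩ = 3·b^2/2.
With b = 4.21, ⟨x^2⟩ = 26.59.

⟨x^2⟩ ≈ 26.6 μm^2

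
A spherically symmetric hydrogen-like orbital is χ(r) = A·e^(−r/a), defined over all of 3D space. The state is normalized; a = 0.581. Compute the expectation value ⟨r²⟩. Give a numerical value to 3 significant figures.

⟨r²⟩ = ∫ r^2 |χ|² 4πr² dr over the full domain.
Recall ∫₀^∞ r^m e^(−r/β) dr = m!·β^(m+1), since the A² factors cancel between numerator and denominator, ⟨r²⟩ = 3·a^2.
Putting a = 0.581 gives 1.013.

⟨r^2⟩ ≈ 1.01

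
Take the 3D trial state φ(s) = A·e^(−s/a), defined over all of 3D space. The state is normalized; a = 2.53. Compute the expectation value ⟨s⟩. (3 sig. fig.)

The expectation value is the |φ|²-weighted average of s: ∫ s|φ|² 4πs² ds.
Recall ∫₀^∞ s^m e^(−s/β) ds = m!·β^(m+1), evaluating both integrals, ⟨s⟩ = 3·a/2.
Putting a = 2.53 gives 3.795.

⟨s⟩ ≈ 3.80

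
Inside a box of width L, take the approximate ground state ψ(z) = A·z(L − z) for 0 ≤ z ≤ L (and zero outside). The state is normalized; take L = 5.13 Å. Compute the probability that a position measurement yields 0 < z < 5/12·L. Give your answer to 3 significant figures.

P ≈ 0.347

|ψ|² is the probability density, so P = ∫_{0}^{5/12·L} |ψ|² dz.
Since A² = 1/(L^5/30), this is the region integral divided by the full normalization integral.
In terms of u = z/L (A² and the length scale cancel between numerator and denominator), P = [∫_{0}^{5/12} u^2·(1 - u)^2 du] / [∫_{0}^{1} u^2·(1 - u)^2 du].
An antiderivative of u^2·(1 - u)^2 is u^3·(6·u^2 - 15·u + 10)/30; evaluating from 0 to 5/12 gives ≈ 0.011554, while the full integral is 1/30.
Evaluating gives P = 0.3466.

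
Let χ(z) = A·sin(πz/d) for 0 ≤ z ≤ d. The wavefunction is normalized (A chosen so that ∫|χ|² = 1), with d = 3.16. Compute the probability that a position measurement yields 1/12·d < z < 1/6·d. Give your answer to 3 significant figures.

|χ|² is the probability density, so P = ∫_{1/12·d}^{1/6·d} |χ|² dz.
The normalization integral ∫|χ|²dz over the whole domain equals d/2·A², and A² cancels in the ratio.
In terms of u = z/d (A² and the length scale cancel between numerator and denominator), P = [∫_{1/12}^{1/6} sin(π·u)^2 du] / [∫_{0}^{1} sin(π·u)^2 du].
Using ∫ sin(π·u)^2 du = u/2 - sin(2·π·u)/(4·π), the numerator is -√(3)/(8·π) + 1/(8·π) + 1/24 and the denominator is 1/2.
The result is P = (-3·√(3) + 3 + π)/(12·π).

P ≈ 0.0251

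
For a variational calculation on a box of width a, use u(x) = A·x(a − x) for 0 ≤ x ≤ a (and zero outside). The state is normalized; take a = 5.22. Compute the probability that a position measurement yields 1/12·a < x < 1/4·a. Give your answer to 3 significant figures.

|u|² is the probability density, so P = ∫_{1/12·a}^{1/4·a} |u|² dx.
Since A² = 1/(a^5/30), this is the region integral divided by the full normalization integral.
In terms of t = x/a (A² and the length scale cancel between numerator and denominator), P = [∫_{1/12}^{1/4} t^2·(1 - t)^2 dt] / [∫_{0}^{1} t^2·(1 - t)^2 dt].
An antiderivative of t^2·(1 - t)^2 is t^3·(6·t^2 - 15·t + 10)/30; evaluating from 1/12 to 1/4 gives ≈ 0.0032809, while the full integral is 1/30.
This works out to P = 0.09843.

P ≈ 0.0984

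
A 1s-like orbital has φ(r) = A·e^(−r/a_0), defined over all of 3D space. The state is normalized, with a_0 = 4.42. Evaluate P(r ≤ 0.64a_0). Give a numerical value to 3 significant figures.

P ≈ 0.138

P = ∫ |φ|² 4πr² dr over r ≤ 0.64a_0.
Normalization gives A² = 1/(π·a_0^3).
Substituting u = r/a_0, A², 4π and the length scale all cancel in the ratio: P = ∫_{0}^{0.64} u^2·e^(-2·u) du / ∫_{0}^{∞} u^2·e^(-2·u) du.
An antiderivative of u^2·e^(-2·u) is -(2·u^2 + 2·u + 1)·e^(-2·u)/4; evaluating from 0 to 0.64 gives 1/4 - 1937·e^(-32/25)/2500, while the full integral is 1/4.
Taking the ratio yields P = 0.1383.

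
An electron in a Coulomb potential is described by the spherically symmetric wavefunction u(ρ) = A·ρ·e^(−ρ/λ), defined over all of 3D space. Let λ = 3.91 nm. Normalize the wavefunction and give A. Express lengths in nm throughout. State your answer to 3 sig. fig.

A ≈ 0.0108 nm^(-5/2)

We need A² ∫|f|² 4πρ² dρ = 1, taking the integral from 0 to ∞.
In 3D with spherical symmetry the volume element is 4πρ² dρ.
Recall ∫₀^∞ ρ^m e^(−ρ/β) dρ = m!·β^(m+1), carrying out the integral gives A² · 3·π·λ^5.
Substituting λ = 3.91 gives A² = 0.0001161, so A = 0.01078.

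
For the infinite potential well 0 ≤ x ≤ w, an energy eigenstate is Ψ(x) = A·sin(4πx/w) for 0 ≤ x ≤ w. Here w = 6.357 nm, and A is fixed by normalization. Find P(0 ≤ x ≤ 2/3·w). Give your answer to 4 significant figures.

The probability is P = ∫ |Ψ|² dx over [0, 2/3·w].
Since A² = 1/(w/2), this is the region integral divided by the full normalization integral.
Let u = x/w; then A² and the length scale cancel, so P = ∫_{0}^{2/3} sin(4·π·u)^2 du ÷ ∫_{0}^{1} sin(4·π·u)^2 du.
An antiderivative of sin(4·π·u)^2 is u/2 - sin(4·π·u)·cos(4·π·u)/(8·π); evaluating from 0 to 2/3 gives √(3)/(32·π) + 1/3, while the full integral is 1/2.
Evaluating gives P = √(3)/(16·π) + 2/3.

P ≈ 0.7011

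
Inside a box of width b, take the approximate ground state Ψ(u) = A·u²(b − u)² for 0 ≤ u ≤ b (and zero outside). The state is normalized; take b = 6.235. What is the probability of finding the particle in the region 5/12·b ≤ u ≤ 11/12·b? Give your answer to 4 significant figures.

P ≈ 0.6973

P = ∫_{5/12·b}^{11/12·b} |Ψ(u)|² du.
With A² fixed by ∫|Ψ|² = 1, i.e. A² = (b^9/630)^(−1), substitute and integrate.
In terms of t = u/b (A² and the length scale cancel between numerator and denominator), P = [∫_{5/12}^{11/12} t^4·(1 - t)^4 dt] / [∫_{0}^{1} t^4·(1 - t)^4 dt].
Using ∫ t^4·(1 - t)^4 dt = t^5·(70·t^4 - 315·t^3 + 540·t^2 - 420·t + 126)/630, the numerator is ≈ 0.00110681 and the denominator is 1/630.
The result is P = 0.69729.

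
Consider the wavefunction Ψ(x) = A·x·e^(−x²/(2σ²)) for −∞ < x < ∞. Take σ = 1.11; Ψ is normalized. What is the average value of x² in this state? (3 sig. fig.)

⟨x²⟩ = ∫ x^2 |Ψ|² dx over the full domain.
With ∫_{−∞}^{∞} x^(2m) e^(−αx²) dx = (2m−1)!!·√π / (2^m α^(m+1/2)), evaluating both integrals, ⟨x²⟩ = 3·σ^2/2.
With σ = 1.11, ⟨x^2⟩ = 1.848.

⟨x^2⟩ ≈ 1.85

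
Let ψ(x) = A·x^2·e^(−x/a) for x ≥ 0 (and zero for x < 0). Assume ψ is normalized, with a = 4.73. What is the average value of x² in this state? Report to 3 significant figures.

⟨x^2⟩ ≈ 168

⟨x²⟩ = ∫ x^2 |ψ|² dx over the full domain.
Using ∫₀^∞ xⁿ e^(−αx) dx = n!/αⁿ⁺¹, the ratio of the moment integral to the normalization integral gives ⟨x²⟩ = 15·a^2/2.
Putting a = 4.73 gives 167.8.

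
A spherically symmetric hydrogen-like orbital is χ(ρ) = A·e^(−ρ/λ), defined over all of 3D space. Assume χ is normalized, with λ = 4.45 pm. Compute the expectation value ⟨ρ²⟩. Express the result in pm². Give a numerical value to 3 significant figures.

⟨ρ^2⟩ ≈ 59.4 pm^2

⟨ρ²⟩ = ∫ ρ^2 |χ|² 4πρ² dρ over the full domain.
Recall ∫₀^∞ ρ^m e^(−ρ/β) dρ = m!·β^(m+1), since the A² factors cancel between numerator and denominator, ⟨ρ²⟩ = 3·λ^2.
With λ = 4.45, ⟨ρ^2⟩ = 59.41.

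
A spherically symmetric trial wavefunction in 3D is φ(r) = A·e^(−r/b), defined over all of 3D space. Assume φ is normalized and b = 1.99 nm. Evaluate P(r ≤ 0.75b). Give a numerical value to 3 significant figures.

Integrate the radial probability density 4πr²|φ|² over r ≤ 0.75b.
The full normalization integral is A²·[π·b^3] = 1, fixing A².
Let u = r/b; then A², 4π and the length scale all cancel, so P = ∫_{0}^{0.75} u^2·e^(-2·u) du ÷ ∫_{0}^{∞} u^2·e^(-2·u) du.
With ∫ u^2·e^(-2·u) du = -(2·u^2 + 2·u + 1)·e^(-2·u)/4 + C, the region integral is 1/4 - 29·e^(-3/2)/32 and the full one is 1/4.
Taking the ratio yields P = 0.1912.

P ≈ 0.191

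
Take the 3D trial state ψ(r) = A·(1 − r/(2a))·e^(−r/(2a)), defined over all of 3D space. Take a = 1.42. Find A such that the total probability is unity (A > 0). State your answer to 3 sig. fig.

Require ∫ |ψ|² 4πr² dr = 1 over the whole domain.
In 3D with spherical symmetry the volume element is 4πr² dr.
∫|ψ|² 4πr² dr = A²·(8·π·a^3).
Hence A² = 1/[8·π·a^3].
With a = 1.42: A² = 0.01390 and A = 0.1179.

A ≈ 0.118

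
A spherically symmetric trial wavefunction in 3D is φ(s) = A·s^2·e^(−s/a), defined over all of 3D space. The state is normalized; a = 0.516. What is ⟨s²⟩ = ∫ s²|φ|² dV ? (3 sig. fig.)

By definition ⟨s²⟩ = ∫ s^2 |φ(s)|² 4πs² ds.
Using ∫₀^∞ sⁿ e^(−αs) ds = n!/αⁿ⁺¹, evaluating both integrals, ⟨s²⟩ = 14·a^2.
With a = 0.516, ⟨s^2⟩ = 3.728.

⟨s^2⟩ ≈ 3.73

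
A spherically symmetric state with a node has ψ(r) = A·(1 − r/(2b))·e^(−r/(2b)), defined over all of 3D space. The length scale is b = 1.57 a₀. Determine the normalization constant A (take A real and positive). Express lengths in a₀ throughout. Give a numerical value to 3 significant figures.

We need A² ∫|f|² 4πr² dr = 1, taking the integral from 0 to ∞.
In 3D with spherical symmetry the volume element is 4πr² dr.
With ∫₀^∞ r^4 e^(−αr) dr = 4!/α^5, the integral (without the A² prefactor) comes out to 8·π·b^3.
Setting this equal to 1 gives A² = 1/(8·π·b^3).
Plugging in b = 1.57 yields A = 0.1014.

A ≈ 0.101 a₀^(-3/2)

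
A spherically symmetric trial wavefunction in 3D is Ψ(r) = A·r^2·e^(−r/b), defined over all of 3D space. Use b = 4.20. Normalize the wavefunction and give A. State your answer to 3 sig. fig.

A ≈ 0.000783

We need A² ∫|f|² 4πr² dr = 1, taking the integral from 0 to ∞.
The angular integral contributes 4π, leaving ∫₀^∞ r²|Ψ|² dr.
Recall ∫₀^∞ r^m e^(−r/β) dr = m!·β^(m+1), carrying out the integral gives A² · 45·π·b^7/2.
So A² = (45·π·b^7/2)^(−1).
With b = 4.20: A² = 6.137E-7 and A = 0.0007834.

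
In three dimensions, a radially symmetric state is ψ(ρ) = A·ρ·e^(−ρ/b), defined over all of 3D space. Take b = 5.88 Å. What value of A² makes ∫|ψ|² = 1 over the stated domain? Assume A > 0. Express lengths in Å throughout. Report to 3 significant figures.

A^2 ≈ 0.0000151 Å^(-5)

Require ∫ |ψ|² 4πρ² dρ = 1 over the whole domain.
In 3D with spherical symmetry the volume element is 4πρ² dρ.
The integral (without the A² prefactor) comes out to 3·π·b^5.
Setting this equal to 1 gives A² = 1/(3·π·b^5).
Plugging in b = 5.88 yields A = 0.003885.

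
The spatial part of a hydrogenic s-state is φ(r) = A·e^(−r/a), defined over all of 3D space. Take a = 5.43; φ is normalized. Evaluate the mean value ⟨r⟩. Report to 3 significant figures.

⟨r⟩ ≈ 8.15

The expectation value is the |φ|²-weighted average of r: ∫ r|φ|² 4πr² dr.
Using ∫₀^∞ rⁿ e^(−αr) dr = n!/αⁿ⁺¹, since the A² factors cancel between numerator and denominator, ⟨r⟩ = 3·a/2.
With a = 5.43, ⟨r⟩ = 8.145.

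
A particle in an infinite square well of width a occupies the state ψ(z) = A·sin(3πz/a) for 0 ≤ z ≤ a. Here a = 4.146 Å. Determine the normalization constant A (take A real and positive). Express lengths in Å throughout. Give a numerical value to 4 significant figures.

A ≈ 0.6945 Å^(-1/2)

The normalization condition is ∫|ψ|² dz = 1 from 0 to a.
∫|ψ|² dz = A²·(a/2).
So A² = (a/2)^(−1).
With a = 4.146: A² = 0.48239 and A = 0.69454.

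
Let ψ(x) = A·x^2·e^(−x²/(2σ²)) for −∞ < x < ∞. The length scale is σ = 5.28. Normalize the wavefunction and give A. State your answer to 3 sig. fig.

A ≈ 0.0135

Require ∫ |ψ|² dx = 1 over the whole domain.
Differentiating ∫e^(−αx²) dx = √(π/α) under α to get the higher moments, the integral (without the A² prefactor) comes out to 3·√(π)·σ^5/4.
Hence A² = 1/[3·√(π)·σ^5/4].
Plugging in σ = 5.28 yields A = 0.01354.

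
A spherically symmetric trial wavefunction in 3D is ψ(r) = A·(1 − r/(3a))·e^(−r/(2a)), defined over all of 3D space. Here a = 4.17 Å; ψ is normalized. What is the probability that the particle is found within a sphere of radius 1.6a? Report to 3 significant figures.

P ≈ 0.272

With dV = 4πr²dr, the probability is ∫|ψ|² dV over r ≤ 1.6a.
A² is fixed by ∫₀^∞ 4πr²|ψ|² dr = 1, i.e. A² = (8·π·a^3/3)^(−1).
Substituting u = r/a, A², 4π and the length scale all cancel in the ratio: P = ∫_{0}^{1.6} u^2·(1 - u/3)^2·e^(-u) du / ∫_{0}^{∞} u^2·(1 - u/3)^2·e^(-u) du.
Using ∫ u^2·(1 - u/3)^2·e^(-u) du = (-u^4 + 2·u^3 - 3·u^2 - 6·u - 6)·e^(-u)/9, the numerator is ≈ 0.18118 and the denominator is 2/3.
The region integral divided by the full integral gives P = 0.2718.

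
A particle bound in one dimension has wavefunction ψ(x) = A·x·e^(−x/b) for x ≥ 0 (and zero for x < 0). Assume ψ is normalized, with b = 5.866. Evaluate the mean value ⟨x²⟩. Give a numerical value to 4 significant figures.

⟨x^2⟩ ≈ 103.2

⟨x²⟩ = ∫ x^2 |ψ|² dx over the full domain.
Using ∫₀^∞ xⁿ e^(−αx) dx = n!/αⁿ⁺¹, evaluating both integrals, ⟨x²⟩ = 3·b^2.
Putting b = 5.866 gives 103.23.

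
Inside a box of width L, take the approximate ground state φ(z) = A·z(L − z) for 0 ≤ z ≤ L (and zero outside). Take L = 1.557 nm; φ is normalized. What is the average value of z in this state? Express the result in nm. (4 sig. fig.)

The expectation value is the |φ|²-weighted average of z: ∫ z|φ|² dz.
Expanding the polynomial and integrating term by term, evaluating both integrals, ⟨z⟩ = L/2.
With L = 1.557, ⟨z⟩ = 0.77850.

⟨z⟩ ≈ 0.7785 nm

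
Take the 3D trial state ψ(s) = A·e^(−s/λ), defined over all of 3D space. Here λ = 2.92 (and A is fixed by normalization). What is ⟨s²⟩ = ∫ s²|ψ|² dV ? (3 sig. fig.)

By definition ⟨s²⟩ = ∫ s^2 |ψ(s)|² 4πs² ds.
The ratio of the moment integral to the normalization integral gives ⟨s²⟩ = 3·λ^2.
With λ = 2.92, ⟨s^2⟩ = 25.58.

⟨s^2⟩ ≈ 25.6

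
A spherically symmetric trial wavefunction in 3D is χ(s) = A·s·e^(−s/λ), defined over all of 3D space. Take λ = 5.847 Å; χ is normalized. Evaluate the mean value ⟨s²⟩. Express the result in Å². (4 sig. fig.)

⟨s^2⟩ ≈ 256.4 Å^2

⟨s²⟩ = ∫ s^2 |χ|² 4πs² ds over the full domain.
Recall ∫₀^∞ s^m e^(−s/β) ds = m!·β^(m+1), the ratio of the moment integral to the normalization integral gives ⟨s²⟩ = 15·λ^2/2.
With λ = 5.847, ⟨s^2⟩ = 256.41.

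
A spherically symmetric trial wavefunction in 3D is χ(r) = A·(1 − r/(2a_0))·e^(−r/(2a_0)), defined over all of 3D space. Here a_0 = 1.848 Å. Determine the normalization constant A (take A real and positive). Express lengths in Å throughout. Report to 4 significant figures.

A ≈ 0.07940 Å^(-3/2)

We need A² ∫|f|² 4πr² dr = 1, taking the integral from 0 to ∞.
In 3D with spherical symmetry the volume element is 4πr² dr.
Using ∫₀^∞ rⁿ e^(−αr) dr = n!/αⁿ⁺¹, the integral (without the A² prefactor) comes out to 8·π·a_0^3.
Setting this equal to 1 gives A² = 1/(8·π·a_0^3).
Plugging in a_0 = 1.848 yields A = 0.079401.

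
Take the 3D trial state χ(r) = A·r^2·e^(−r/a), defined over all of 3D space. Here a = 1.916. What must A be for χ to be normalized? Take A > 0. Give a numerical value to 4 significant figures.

Require ∫ |χ|² 4πr² dr = 1 over the whole domain.
Using ∫₀^∞ rⁿ e^(−αr) dr = n!/αⁿ⁺¹, the integral (without the A² prefactor) comes out to 45·π·a^7/2.
So A² = (45·π·a^7/2)^(−1).
With a = 1.916: A² = 0.00014924 and A = 0.012217.

A ≈ 0.01222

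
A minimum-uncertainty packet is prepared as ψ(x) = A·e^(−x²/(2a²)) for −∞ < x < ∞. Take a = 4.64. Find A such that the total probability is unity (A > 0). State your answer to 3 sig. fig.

Require ∫ |ψ|² dx = 1 over the whole domain.
Differentiating ∫e^(−αx²) dx = √(π/α) under α to get the higher moments, carrying out the integral gives A² · √(π)·a.
So A² = (√(π)·a)^(−1).
Plugging in a = 4.64 yields A = 0.3487.

A ≈ 0.349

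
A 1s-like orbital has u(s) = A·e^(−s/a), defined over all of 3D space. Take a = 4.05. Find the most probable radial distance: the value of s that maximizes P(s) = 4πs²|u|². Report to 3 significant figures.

s ≈ 4.05

Differentiate P(s) = 4πs²|u|² with respect to s and set to zero.
Solving yields s = a.
With a = 4.05, the most probable radial distance is 4.050.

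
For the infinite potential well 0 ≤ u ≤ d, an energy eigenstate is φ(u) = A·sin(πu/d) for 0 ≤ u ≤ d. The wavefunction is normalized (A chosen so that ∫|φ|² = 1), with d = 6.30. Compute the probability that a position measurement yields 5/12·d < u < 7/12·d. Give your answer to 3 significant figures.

P ≈ 0.326

The probability is P = ∫ |φ|² du over [5/12·d, 7/12·d].
With A² fixed by ∫|φ|² = 1, i.e. A² = (d/2)^(−1), substitute and integrate.
Substituting t = u/d, A² and the length scale cancel in the ratio: P = ∫_{5/12}^{7/12} sin(π·t)^2 dt / ∫_{0}^{1} sin(π·t)^2 dt.
Using ∫ sin(π·t)^2 dt = t/2 - sin(2·π·t)/(4·π), the numerator is 1/(4·π) + 1/12 and the denominator is 1/2.
Evaluating gives P = (3 + π)/(6·π).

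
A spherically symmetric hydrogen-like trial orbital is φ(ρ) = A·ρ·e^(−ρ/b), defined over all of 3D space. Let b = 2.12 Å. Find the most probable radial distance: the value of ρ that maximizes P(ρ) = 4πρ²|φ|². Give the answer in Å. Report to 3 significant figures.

ρ ≈ 4.24 Å

Set d/dρ [P(ρ) = 4πρ²|φ|²] = 0 and solve for ρ > 0.
This gives ρ = 2·b.
With b = 2.12, the most probable radial distance is 4.240 Å.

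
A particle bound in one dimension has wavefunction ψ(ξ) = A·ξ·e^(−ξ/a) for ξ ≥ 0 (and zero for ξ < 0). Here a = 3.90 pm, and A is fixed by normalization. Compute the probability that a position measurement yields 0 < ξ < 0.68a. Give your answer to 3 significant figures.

The probability is P = ∫ |ψ|² dξ over [0, 0.68a].
The normalization integral ∫|ψ|²dξ over the whole domain equals a^3/4·A², and A² cancels in the ratio.
In terms of u = ξ/a (A² and the length scale cancel between numerator and denominator), P = [∫_{0}^{0.68} u^2·e^(-2·u) du] / [∫_{0}^{∞} u^2·e^(-2·u) du].
An antiderivative of u^2·e^(-2·u) is -(2·u^2 + 2·u + 1)·e^(-2·u)/4; evaluating from 0 to 0.68 gives 1/4 - 2053·e^(-34/25)/2500, while the full integral is 1/4.
Taking the ratio, P = 0.1569.

P ≈ 0.157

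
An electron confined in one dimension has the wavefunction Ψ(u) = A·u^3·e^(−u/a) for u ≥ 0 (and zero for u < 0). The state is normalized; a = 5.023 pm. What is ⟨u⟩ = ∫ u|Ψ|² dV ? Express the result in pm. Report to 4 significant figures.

⟨u⟩ ≈ 17.58 pm

⟨u⟩ = ∫ u |Ψ|² du over the full domain.
Recall ∫₀^∞ u^m e^(−u/β) du = m!·β^(m+1), evaluating both integrals, ⟨u⟩ = 7·a/2.
With a = 5.023, ⟨u⟩ = 17.581.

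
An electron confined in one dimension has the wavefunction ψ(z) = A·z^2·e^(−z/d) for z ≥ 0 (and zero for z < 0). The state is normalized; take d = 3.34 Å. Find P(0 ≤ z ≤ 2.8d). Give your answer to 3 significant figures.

P ≈ 0.658

The probability is P = ∫ |ψ|² dz over [0, 2.8d].
The normalization integral ∫|ψ|²dz over the whole domain equals 3·d^5/4·A², and A² cancels in the ratio.
Let u = z/d; then A² and the length scale cancel, so P = ∫_{0}^{2.8} u^4·e^(-2·u) du ÷ ∫_{0}^{∞} u^4·e^(-2·u) du.
An antiderivative of u^4·e^(-2·u) is -(u^4/2 + u^3 + 3·u^2/2 + 3·u/2 + 3/4)·e^(-2·u); evaluating from 0 to 2.8 gives ≈ 0.49339, while the full integral is 3/4.
Evaluating gives P = 0.6578.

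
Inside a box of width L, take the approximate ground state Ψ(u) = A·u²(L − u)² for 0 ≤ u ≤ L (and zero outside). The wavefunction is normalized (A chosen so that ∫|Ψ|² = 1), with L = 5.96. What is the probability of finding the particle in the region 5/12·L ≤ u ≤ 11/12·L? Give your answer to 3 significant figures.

P = ∫_{5/12·L}^{11/12·L} |Ψ(u)|² du.
Since A² = 1/(L^9/630), this is the region integral divided by the full normalization integral.
Let t = u/L; then A² and the length scale cancel, so P = ∫_{5/12}^{11/12} t^4·(1 - t)^4 dt ÷ ∫_{0}^{1} t^4·(1 - t)^4 dt.
Using ∫ t^4·(1 - t)^4 dt = t^5·(70·t^4 - 315·t^3 + 540·t^2 - 420·t + 126)/630, the numerator is ≈ 0.0011068 and the denominator is 1/630.
The result is P = 0.6973.

P ≈ 0.697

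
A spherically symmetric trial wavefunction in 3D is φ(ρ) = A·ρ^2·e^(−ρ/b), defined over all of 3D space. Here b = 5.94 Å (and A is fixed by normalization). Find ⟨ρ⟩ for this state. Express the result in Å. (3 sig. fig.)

By definition ⟨ρ⟩ = ∫ ρ |φ(ρ)|² 4πρ² dρ.
With ∫₀^∞ ρ^7 e^(−αρ) dρ = 7!/α^8, the ratio of the moment integral to the normalization integral gives ⟨ρ⟩ = 7·b/2.
With b = 5.94, ⟨ρ⟩ = 20.79.

⟨ρ⟩ ≈ 20.8 Å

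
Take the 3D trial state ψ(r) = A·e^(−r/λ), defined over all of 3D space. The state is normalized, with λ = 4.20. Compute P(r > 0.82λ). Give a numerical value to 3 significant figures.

Integrate the radial probability density 4πr²|ψ|² over r > 0.82λ.
Normalization gives A² = 1/(π·λ^3).
In terms of u = r/λ (A², 4π and the length scale all cancel between numerator and denominator), P = [∫_{0.82}^{∞} u^2·e^(-2·u) du] / [∫_{0}^{∞} u^2·e^(-2·u) du].
With ∫ u^2·e^(-2·u) du = -(2·u^2 + 2·u + 1)·e^(-2·u)/4 + C, the region integral is 4981·e^(-41/25)/5000 and the full one is 1/4.
This evaluates to P = 0.7730.

P ≈ 0.773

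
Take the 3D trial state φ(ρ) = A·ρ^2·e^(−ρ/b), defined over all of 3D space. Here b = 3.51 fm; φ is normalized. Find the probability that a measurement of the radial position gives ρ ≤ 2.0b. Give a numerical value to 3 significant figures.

With dV = 4πρ²dρ, the probability is ∫|φ|² dV over ρ ≤ 2.0b.
A² is fixed by ∫₀^∞ 4πρ²|φ|² dρ = 1, i.e. A² = (45·π·b^7/2)^(−1).
In terms of u = ρ/b (A², 4π and the length scale all cancel between numerator and denominator), P = [∫_{0}^{2.0} u^6·e^(-2·u) du] / [∫_{0}^{∞} u^6·e^(-2·u) du].
An antiderivative of u^6·e^(-2·u) is -(4·u^6 + 12·u^5 + 30·u^4 + 60·u^3 + 90·u^2 + 90·u + 45)·e^(-2·u)/8; evaluating from 0 to 2.0 gives 45/8 - 2185·e^(-4)/8, while the full integral is 45/8.
Taking the ratio yields P = 0.1107.

P ≈ 0.111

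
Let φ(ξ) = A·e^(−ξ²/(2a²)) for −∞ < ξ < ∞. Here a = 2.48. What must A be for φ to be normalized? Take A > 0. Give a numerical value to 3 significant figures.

Normalization requires ∫|φ|² dξ = 1, integrated from −∞ to ∞.
Using the Gaussian integral ∫_{−∞}^{∞} e^(−αξ²) dξ = √(π/α), with φ = A·e^(−ξ²/(2a²)), the integral evaluates to A²·[√(π)·a].
Hence A² = 1/[√(π)·a].
Plugging in a = 2.48 yields A = 0.4770.

A ≈ 0.477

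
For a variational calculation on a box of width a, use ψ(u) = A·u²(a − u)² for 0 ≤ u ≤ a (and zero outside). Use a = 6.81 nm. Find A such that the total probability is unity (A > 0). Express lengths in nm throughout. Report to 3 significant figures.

A ≈ 0.00447 nm^(-9/2)

Normalization requires ∫|ψ|² du = 1, integrated from 0 to a.
Expanding the polynomial and integrating term by term, carrying out the integral gives A² · a^9/630.
So A² = (a^9/630)^(−1).
Substituting a = 6.81 gives A² = 0.00002000, so A = 0.004472.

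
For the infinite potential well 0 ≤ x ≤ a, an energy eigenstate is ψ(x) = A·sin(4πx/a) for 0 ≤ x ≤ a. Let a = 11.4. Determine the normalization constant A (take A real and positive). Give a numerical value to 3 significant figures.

Require ∫ |ψ|² dx = 1 over the whole domain.
With ∫₀^a sin²(nπx/a) dx = a/2, the integral (without the A² prefactor) comes out to a/2.
Plugging in a = 11.4 yields A = 0.4189.

A ≈ 0.419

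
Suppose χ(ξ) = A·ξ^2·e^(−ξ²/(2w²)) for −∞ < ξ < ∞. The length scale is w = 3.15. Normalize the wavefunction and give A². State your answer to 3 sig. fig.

Normalization requires ∫|χ|² dξ = 1, integrated from −∞ to ∞.
∫|χ|² dξ = A²·(3·√(π)·w^5/4).
Hence A² = 1/[3·√(π)·w^5/4].
Plugging in w = 3.15 yields A = 0.04925.

A^2 ≈ 0.00243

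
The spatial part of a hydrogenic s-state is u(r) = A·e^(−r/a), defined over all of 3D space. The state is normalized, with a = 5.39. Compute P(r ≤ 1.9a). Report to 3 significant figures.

P = ∫ |u|² 4πr² dr over r ≤ 1.9a.
A² is fixed by ∫₀^∞ 4πr²|u|² dr = 1, i.e. A² = (π·a^3)^(−1).
Let t = r/a; then A², 4π and the length scale all cancel, so P = ∫_{0}^{1.9} t^2·e^(-2·t) dt ÷ ∫_{0}^{∞} t^2·e^(-2·t) dt.
With ∫ t^2·e^(-2·t) dt = -(2·t^2 + 2·t + 1)·e^(-2·t)/4 + C, the region integral is 1/4 - 601·e^(-19/5)/200 and the full one is 1/4.
This evaluates to P = 0.7311.

P ≈ 0.731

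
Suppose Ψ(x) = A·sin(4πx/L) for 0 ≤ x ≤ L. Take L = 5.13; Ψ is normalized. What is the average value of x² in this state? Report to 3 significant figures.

⟨x^2⟩ ≈ 8.69

By definition ⟨x²⟩ = ∫ x^2 |Ψ(x)|² dx.
The ratio of the moment integral to the normalization integral gives ⟨x²⟩ = -L^2/(32·π^2) + L^2/3.
With L = 5.13, ⟨x^2⟩ = 8.689.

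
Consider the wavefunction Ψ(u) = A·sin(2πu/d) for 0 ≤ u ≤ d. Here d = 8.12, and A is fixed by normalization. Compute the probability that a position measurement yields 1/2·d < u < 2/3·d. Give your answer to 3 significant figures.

P ≈ 0.0978

|Ψ|² is the probability density, so P = ∫_{1/2·d}^{2/3·d} |Ψ|² du.
Since A² = 1/(d/2), this is the region integral divided by the full normalization integral.
Substituting t = u/d, A² and the length scale cancel in the ratio: P = ∫_{1/2}^{2/3} sin(2·π·t)^2 dt / ∫_{0}^{1} sin(2·π·t)^2 dt.
Using ∫ sin(2·π·t)^2 dt = t/2 - sin(4·π·t)/(8·π), the numerator is -√(3)/(16·π) + 1/12 and the denominator is 1/2.
The result is P = (-√(3)/8 + π/6)/π.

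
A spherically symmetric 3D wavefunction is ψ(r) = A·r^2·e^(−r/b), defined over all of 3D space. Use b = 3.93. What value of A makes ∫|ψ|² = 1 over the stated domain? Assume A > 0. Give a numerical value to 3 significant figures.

We need A² ∫|f|² 4πr² dr = 1, taking the integral from 0 to ∞.
With ∫₀^∞ r^6 e^(−αr) dr = 6!/α^7, carrying out the integral gives A² · 45·π·b^7/2.
So A² = (45·π·b^7/2)^(−1).
Substituting b = 3.93 gives A² = 9.771E-7, so A = 0.0009885.

A ≈ 0.000988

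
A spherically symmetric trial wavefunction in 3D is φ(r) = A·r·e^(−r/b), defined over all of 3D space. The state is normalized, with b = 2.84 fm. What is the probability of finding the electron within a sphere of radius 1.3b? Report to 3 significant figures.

With dV = 4πr²dr, the probability is ∫|φ|² dV over r ≤ 1.3b.
The full normalization integral is A²·[3·π·b^5] = 1, fixing A².
In terms of u = r/b (A², 4π and the length scale all cancel between numerator and denominator), P = [∫_{0}^{1.3} u^4·e^(-2·u) du] / [∫_{0}^{∞} u^4·e^(-2·u) du].
An antiderivative of u^4·e^(-2·u) is -(u^4/2 + u^3 + 3·u^2/2 + 3·u/2 + 3/4)·e^(-2·u); evaluating from 0 to 1.3 gives ≈ 0.091932, while the full integral is 3/4.
The region integral divided by the full integral gives P = 0.1226.

P ≈ 0.123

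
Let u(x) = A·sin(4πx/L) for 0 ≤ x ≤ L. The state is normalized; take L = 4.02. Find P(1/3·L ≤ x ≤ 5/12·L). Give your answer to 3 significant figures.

The probability is P = ∫ |u|² dx over [1/3·L, 5/12·L].
Since A² = 1/(L/2), this is the region integral divided by the full normalization integral.
In terms of t = x/L (A² and the length scale cancel between numerator and denominator), P = [∫_{1/3}^{5/12} sin(4·π·t)^2 dt] / [∫_{0}^{1} sin(4·π·t)^2 dt].
Using ∫ sin(4·π·t)^2 dt = t/2 - sin(4·π·t)·cos(4·π·t)/(8·π), the numerator is √(3)/(16·π) + 1/24 and the denominator is 1/2.
The result is P = (√(3)/8 + π/12)/π.

P ≈ 0.152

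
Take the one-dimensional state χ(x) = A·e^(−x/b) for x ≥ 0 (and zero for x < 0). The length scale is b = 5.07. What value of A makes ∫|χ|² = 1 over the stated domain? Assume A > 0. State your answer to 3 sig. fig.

A ≈ 0.628

Normalization requires ∫|χ|² dx = 1, integrated from 0 to ∞.
Recall ∫₀^∞ x^m e^(−x/β) dx = m!·β^(m+1), with χ = A·e^(−x/b), the integral evaluates to A²·[b/2].
Hence A² = 1/[b/2].
Plugging in b = 5.07 yields A = 0.6281.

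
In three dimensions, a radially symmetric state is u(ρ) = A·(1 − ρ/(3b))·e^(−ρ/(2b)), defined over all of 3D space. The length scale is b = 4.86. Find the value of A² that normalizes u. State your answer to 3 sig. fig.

The normalization condition is ∫|u|² 4πρ² dρ = 1 from 0 to ∞.
The angular integral contributes 4π, leaving ∫₀^∞ ρ²|u|² dρ.
Using ∫₀^∞ ρⁿ e^(−αρ) dρ = n!/αⁿ⁺¹, carrying out the integral gives A² · 8·π·b^3/3.
Hence A² = 1/[8·π·b^3/3].
Substituting b = 4.86 gives A² = 0.001040, so A = 0.03225.

A^2 ≈ 0.00104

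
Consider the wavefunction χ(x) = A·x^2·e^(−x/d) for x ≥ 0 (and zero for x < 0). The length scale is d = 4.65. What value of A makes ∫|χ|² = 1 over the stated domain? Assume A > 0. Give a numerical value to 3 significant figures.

Normalization requires ∫|χ|² dx = 1, integrated from 0 to ∞.
With ∫₀^∞ x^4 e^(−αx) dx = 4!/α^5, the integral (without the A² prefactor) comes out to 3·d^5/4.
Hence A² = 1/[3·d^5/4].
With d = 4.65: A² = 0.0006133 and A = 0.02476.

A ≈ 0.0248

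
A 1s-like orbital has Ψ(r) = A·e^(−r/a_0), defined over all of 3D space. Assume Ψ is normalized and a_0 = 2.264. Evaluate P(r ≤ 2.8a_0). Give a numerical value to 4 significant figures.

Integrate the radial probability density 4πr²|Ψ|² over r ≤ 2.8a_0.
A² is fixed by ∫₀^∞ 4πr²|Ψ|² dr = 1, i.e. A² = (π·a_0^3)^(−1).
Substituting u = r/a_0, A², 4π and the length scale all cancel in the ratio: P = ∫_{0}^{2.8} u^2·e^(-2·u) du / ∫_{0}^{∞} u^2·e^(-2·u) du.
Using ∫ u^2·e^(-2·u) du = -(2·u^2 + 2·u + 1)·e^(-2·u)/4, the numerator is 1/4 - 557·e^(-28/5)/100 and the denominator is 1/4.
This evaluates to P = 0.91761.

P ≈ 0.9176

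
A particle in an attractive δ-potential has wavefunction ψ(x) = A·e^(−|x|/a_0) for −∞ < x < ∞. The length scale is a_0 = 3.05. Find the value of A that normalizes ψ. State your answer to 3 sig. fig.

A ≈ 0.573

Require ∫ |ψ|² dx = 1 over the whole domain.
With ψ = A·e^(−|x|/a_0), the integral evaluates to A²·[a_0].
Substituting a_0 = 3.05 gives A² = 0.3279, so A = 0.5726.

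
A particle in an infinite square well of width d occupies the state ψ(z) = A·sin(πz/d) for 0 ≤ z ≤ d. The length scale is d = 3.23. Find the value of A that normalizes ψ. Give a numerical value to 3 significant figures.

We need A² ∫|f|² dz = 1, taking the integral from 0 to d.
∫|ψ|² dz = A²·(d/2).
Setting this equal to 1 gives A² = 1/(d/2).
Plugging in d = 3.23 yields A = 0.7869.

A ≈ 0.787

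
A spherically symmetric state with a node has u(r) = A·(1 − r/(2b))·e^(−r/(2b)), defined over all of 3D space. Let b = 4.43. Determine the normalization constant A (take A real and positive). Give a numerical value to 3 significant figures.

Require ∫ |u|² 4πr² dr = 1 over the whole domain.
In 3D with spherical symmetry the volume element is 4πr² dr.
With ∫₀^∞ r^4 e^(−αr) dr = 4!/α^5, ∫|u|² 4πr² dr = A²·(8·π·b^3).
Setting this equal to 1 gives A² = 1/(8·π·b^3).
Substituting b = 4.43 gives A² = 0.0004577, so A = 0.02139.

A ≈ 0.0214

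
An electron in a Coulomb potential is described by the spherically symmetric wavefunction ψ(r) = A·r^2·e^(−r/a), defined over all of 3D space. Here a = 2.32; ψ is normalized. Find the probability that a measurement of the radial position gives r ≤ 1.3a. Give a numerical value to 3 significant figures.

P ≈ 0.0172

P = ∫ |ψ|² 4πr² dr over r ≤ 1.3a.
The full normalization integral is A²·[45·π·a^7/2] = 1, fixing A².
Substituting u = r/a, A², 4π and the length scale all cancel in the ratio: P = ∫_{0}^{1.3} u^6·e^(-2·u) du / ∫_{0}^{∞} u^6·e^(-2·u) du.
An antiderivative of u^6·e^(-2·u) is -(4·u^6 + 12·u^5 + 30·u^4 + 60·u^3 + 90·u^2 + 90·u + 45)·e^(-2·u)/8; evaluating from 0 to 1.3 gives ≈ 0.096582, while the full integral is 45/8.
The region integral divided by the full integral gives P = 0.01717.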